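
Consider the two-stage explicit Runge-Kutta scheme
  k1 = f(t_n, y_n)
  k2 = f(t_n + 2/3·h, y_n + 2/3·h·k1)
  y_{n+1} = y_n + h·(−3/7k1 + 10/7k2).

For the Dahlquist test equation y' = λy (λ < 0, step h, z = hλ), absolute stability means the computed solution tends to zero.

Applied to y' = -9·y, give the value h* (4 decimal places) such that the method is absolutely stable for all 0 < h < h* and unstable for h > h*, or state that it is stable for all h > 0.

(-1.0500,0); λ=-9 ⇒ h* = (21/20)/9 = 0.1167.

With y'=λy (z=hλ):
  k1=λy_n ⇒ h·k1=z·y_n;  k2=λ(1+2/3z)y_n ⇒ h·k2=z(1+2/3z)y_n
  y_{n+1}/y_n = 1 − 3/7z + 10/7z(1+2/3z) = 1 + z + 20/21z²
  so R(z) = 1 + z + 20/21z².

Find x<0 with |R(x)|<1.
x=-1.13: |R|=1.0861
R=1: x+20/21x²=0 ⇒ x=−21/20=-1.0500; min R=1−1/(4·20/21)=0.7375>−1
Confirm numerically:
  x=-1.028: |R|=0.97846 <1
  x=-0.734: |R|=0.77910 <1
  x=-0.639: |R|=0.74988 <1
  x=-0.611: |R|=0.74454 <1
  x=-1.575: |R|=1.78750 >1
  x=-1.136: |R|=1.09304 >1
Interval (-1.0500, 0).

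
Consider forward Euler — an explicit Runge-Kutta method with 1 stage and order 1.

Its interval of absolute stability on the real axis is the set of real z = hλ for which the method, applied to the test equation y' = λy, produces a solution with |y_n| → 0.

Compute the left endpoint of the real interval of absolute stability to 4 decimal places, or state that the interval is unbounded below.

Set f=λy, z=hλ:
  order 1, 1-stage ⇒ R(z)=1+z
  (e.g. R(-0.58)=0.42000, |R|=0.42000)

Find x<0 with |R(x)|<1.
x=-0.58: |R|=0.4200
|R(-2.31)|=1.3100 |R(-1.52)|=0.5200 |R(-0.92)|=0.0800
Bisect:
  x_lo=-2.5247 |R|=1.5247  x_hi=-0.2668 |R|=0.7332
  mid=-1.39575 |R|=0.39575 →hi
  mid=-1.96022 |R|=0.96022 →hi
  mid=-2.24246 |R|=1.24246 →lo
  mid=-2.10134 |R|=1.10134 →lo
  mid=-2.03078 |R|=1.03078 →lo
  mid=-1.99550 |R|=0.99550 →hi
  mid=-2.01314 |R|=1.01314 →lo
  mid=-2.00432 |R|=1.00432 →lo
  ...
  [-2.00005,-1.99991] ⇒ x*=-2.0000
Interval (-2.0000, 0).

z* = -2.0000.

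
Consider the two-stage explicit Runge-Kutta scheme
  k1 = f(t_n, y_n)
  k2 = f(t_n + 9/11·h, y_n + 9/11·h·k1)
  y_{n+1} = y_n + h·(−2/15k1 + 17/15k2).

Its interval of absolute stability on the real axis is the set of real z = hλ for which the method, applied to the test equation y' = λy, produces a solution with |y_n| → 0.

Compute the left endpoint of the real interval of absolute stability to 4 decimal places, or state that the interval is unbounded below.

z* = -1.0784.

On y'=λy, z=hλ:
  k1=λy_n ⇒ h·k1=z·y_n;  k2=λ(1+9/11z)y_n ⇒ h·k2=z(1+9/11z)y_n
  y_{n+1}/y_n = 1 − 2/15z + 17/15z(1+9/11z) = 1 + z + 51/55z²
  ⇒ R(z) = 1 + z + 51/55z².

Need |R(x)|<1, x<0.
x=-0.42: |R|=0.7436
R=1: x+51/55x²=0 ⇒ x=−55/51=-1.0784; min R=1−1/(4·51/55)=0.7304>−1
Confirm numerically:
  x=-0.971: |R|=0.90327 <1
  x=-0.939: |R|=0.87860 <1
  x=-0.630: |R|=0.73803 <1
  x=-1.187: |R|=1.11950 >1
  x=-1.144: |R|=1.06956 >1
Stable set (-1.0784, 0).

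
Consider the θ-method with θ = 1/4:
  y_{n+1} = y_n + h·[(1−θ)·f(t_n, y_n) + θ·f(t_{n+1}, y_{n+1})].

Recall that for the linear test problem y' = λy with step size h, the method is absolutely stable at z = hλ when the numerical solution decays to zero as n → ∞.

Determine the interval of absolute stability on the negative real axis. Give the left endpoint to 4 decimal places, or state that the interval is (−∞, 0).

z∈(-4.0000,0).

Test eqn y'=λy, z=hλ:
  y_{n+1} = y_n + z·[3/4·y_n + 1/4·y_{n+1}] ⇒ (1 − 1/4z)y_{n+1} = (1 + 3/4z)y_n
  so R(z) = (1 + 3/4z)/(1 − 1/4z).

Boundary: |R(x)|=1, x<0.
x=-0.49: |R|=0.5635
R=−1: 1+3/4x = −1+1/4x ⇒ -1/2x=2 ⇒ x=2/(-1/2)=-4.0000
Confirm numerically:
  x=-3.925: |R|=0.98107 <1
  x=-3.201: |R|=0.77809 <1
  x=-2.642: |R|=0.59109 <1
  x=-4.581: |R|=1.13542 >1
  x=-4.564: |R|=1.13171 >1
  x=-4.156: |R|=1.03825 >1
Interval (-4.0000, 0).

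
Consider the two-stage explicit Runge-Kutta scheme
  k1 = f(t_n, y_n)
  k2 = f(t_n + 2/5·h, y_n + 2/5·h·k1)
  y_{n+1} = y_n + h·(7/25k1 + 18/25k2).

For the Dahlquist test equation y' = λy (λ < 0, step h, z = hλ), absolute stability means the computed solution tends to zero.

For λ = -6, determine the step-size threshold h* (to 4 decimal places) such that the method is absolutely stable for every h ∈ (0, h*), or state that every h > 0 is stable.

On y'=λy, z=hλ:
  k1=λy_n ⇒ h·k1=z·y_n;  k2=λ(1+2/5z)y_n ⇒ h·k2=z(1+2/5z)y_n
  y_{n+1}/y_n = 1 + 7/25z + 18/25z(1+2/5z) = 1 + z + 36/125z²
  Hence R(z) = 1 + z + 36/125z².

Solve |R(x)|<1 on ℝ⁻.
x=-0.42: |R|=0.6308
R=1: x+36/125x²=0 ⇒ x=−125/36=-3.4722; min R=1−1/(4·36/125)=0.1319>−1
Confirm numerically:
  x=-2.375: |R|=0.24950 <1
  x=-1.511: |R|=0.14654 <1
  x=-1.435: |R|=0.15806 <1
  x=-3.927: |R|=1.51434 >1
  x=-3.901: |R|=1.48173 >1
  x=-3.844: |R|=1.41158 >1
So |R|<1 on (-3.4722, 0).

(-3.4722,0); λ=-6 ⇒ h* = (125/36)/6 = 0.5787.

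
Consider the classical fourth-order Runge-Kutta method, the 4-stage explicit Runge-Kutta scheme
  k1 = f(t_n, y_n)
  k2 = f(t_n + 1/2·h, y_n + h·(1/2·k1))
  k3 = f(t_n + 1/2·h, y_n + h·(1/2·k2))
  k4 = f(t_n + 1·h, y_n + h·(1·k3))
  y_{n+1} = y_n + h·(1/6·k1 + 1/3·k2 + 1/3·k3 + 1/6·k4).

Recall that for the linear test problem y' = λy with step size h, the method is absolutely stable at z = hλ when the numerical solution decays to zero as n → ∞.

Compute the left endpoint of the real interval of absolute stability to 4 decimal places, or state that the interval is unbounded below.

left endpoint -2.7853.

On y'=λy, z=hλ:
  order 4, 4-stage ⇒ R(z)=1+z+z^2/2+z^3/6+z^4/24
  (e.g. R(-0.85)=0.43065, |R|=0.43065)

Solve |R(x)|<1 on ℝ⁻.
x=-0.85: |R|=0.4306
|R(-2.44)|=0.5926 |R(-2.07)|=0.3592 |R(-0.69)|=0.5027
Bisect:
  x_lo=-3.1101 |R|=1.6108  x_hi=-0.1536 |R|=0.8576
  mid=-1.63185 |R|=0.27083 →hi
  mid=-2.37097 |R|=0.53510 →hi
  mid=-2.74053 |R|=0.93459 →hi
  mid=-2.92531 |R|=1.23246 →lo
  mid=-2.83292 |R|=1.07422 →lo
  mid=-2.78673 |R|=1.00217 →lo
  mid=-2.76363 |R|=0.96783 →hi
  mid=-2.77518 |R|=0.98486 →hi
  ...
  [-2.78547,-2.78529] ⇒ x*=-2.7853
So |R|<1 on (-2.7853, 0).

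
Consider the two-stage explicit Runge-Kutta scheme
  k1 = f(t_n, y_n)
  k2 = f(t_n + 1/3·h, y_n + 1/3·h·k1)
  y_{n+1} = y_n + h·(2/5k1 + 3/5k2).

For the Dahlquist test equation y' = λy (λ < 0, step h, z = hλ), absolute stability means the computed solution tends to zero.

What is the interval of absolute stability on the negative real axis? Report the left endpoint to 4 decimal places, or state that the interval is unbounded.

z∈(-5.0000,0).

Set f=λy, z=hλ:
  k1=λy_n ⇒ h·k1=z·y_n;  k2=λ(1+1/3z)y_n ⇒ h·k2=z(1+1/3z)y_n
  y_{n+1}/y_n = 1 + 2/5z + 3/5z(1+1/3z) = 1 + z + 1/5z²
  so R(z) = 1 + z + 1/5z².

Solve |R(x)|<1 on ℝ⁻.
x=-0.32: |R|=0.7005
R=1: x+1/5x²=0 ⇒ x=−5=-5.0000; min R=1−1/(4·1/5)=-0.2500>−1
Confirm numerically:
  x=-4.890: |R|=0.89242 <1
  x=-4.873: |R|=0.87623 <1
  x=-3.849: |R|=0.11396 <1
  x=-2.111: |R|=0.21974 <1
  x=-5.484: |R|=1.53085 >1
  x=-5.365: |R|=1.39165 >1
  x=-5.041: |R|=1.04134 >1
So |R|<1 on (-5.0000, 0).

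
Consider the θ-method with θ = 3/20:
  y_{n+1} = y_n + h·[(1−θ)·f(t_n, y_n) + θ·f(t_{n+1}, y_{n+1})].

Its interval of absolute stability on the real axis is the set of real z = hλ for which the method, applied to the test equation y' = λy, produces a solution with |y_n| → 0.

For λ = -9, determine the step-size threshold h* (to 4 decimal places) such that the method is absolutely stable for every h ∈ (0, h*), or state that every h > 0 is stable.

With y'=λy (z=hλ):
  y_{n+1} = y_n + z·[17/20·y_n + 3/20·y_{n+1}] ⇒ (1 − 3/20z)y_{n+1} = (1 + 17/20z)y_n
  ⇒ R(z) = (1 + 17/20z)/(1 − 3/20z).

Boundary: |R(x)|=1, x<0.
x=-0.68: |R|=0.3829
R=−1: 1+17/20x = −1+3/20x ⇒ -7/10x=2 ⇒ x=2/(-7/10)=-2.8571
Confirm numerically:
  x=-2.697: |R|=0.92019 <1
  x=-2.518: |R|=0.82768 <1
  x=-2.495: |R|=0.81554 <1
  x=-1.873: |R|=0.46220 <1
  x=-3.395: |R|=1.24946 >1
  x=-3.098: |R|=1.11511 >1
  x=-2.882: |R|=1.01215 >1
Interval (-2.8571, 0).

(-2.8571,0); λ=-9 ⇒ h* = (20/7)/9 = 0.3175.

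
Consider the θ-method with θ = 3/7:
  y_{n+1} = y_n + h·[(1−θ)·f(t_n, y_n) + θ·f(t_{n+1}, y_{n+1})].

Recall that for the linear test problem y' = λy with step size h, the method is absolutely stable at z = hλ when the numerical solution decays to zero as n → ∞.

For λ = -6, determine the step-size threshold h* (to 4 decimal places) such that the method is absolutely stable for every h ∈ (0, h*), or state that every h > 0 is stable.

Test eqn y'=λy, z=hλ:
  y_{n+1} = y_n + z·[4/7·y_n + 3/7·y_{n+1}] ⇒ (1 − 3/7z)y_{n+1} = (1 + 4/7z)y_n
  ⇒ R(z) = (1 + 4/7z)/(1 − 3/7z).

Need |R(x)|<1, x<0.
x=-1.54: |R|=0.0723
R=−1: 1+4/7x = −1+3/7x ⇒ -1/7x=2 ⇒ x=2/(-1/7)=-14.0000
Confirm numerically:
  x=-9.751: |R|=0.88280 <1
  x=-9.690: |R|=0.88051 <1
  x=-6.194: |R|=0.69486 <1
  x=-5.952: |R|=0.67621 <1
  x=-14.515: |R|=1.01019 >1
  x=-14.472: |R|=1.00936 >1
  x=-14.281: |R|=1.00564 >1
So |R|<1 on (-14.0000, 0).

(-14.0000,0); λ=-6 ⇒ h* = (14)/6 = 2.3333.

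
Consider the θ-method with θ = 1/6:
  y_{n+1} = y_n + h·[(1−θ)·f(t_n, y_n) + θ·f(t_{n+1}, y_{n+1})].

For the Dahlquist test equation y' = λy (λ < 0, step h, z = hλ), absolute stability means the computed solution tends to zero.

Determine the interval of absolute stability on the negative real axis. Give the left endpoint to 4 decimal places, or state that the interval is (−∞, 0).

(-3.0000, 0).

Test eqn y'=λy, z=hλ:
  y_{n+1} = y_n + z·[5/6·y_n + 1/6·y_{n+1}] ⇒ (1 − 1/6z)y_{n+1} = (1 + 5/6z)y_n
  ⇒ R(z) = (1 + 5/6z)/(1 − 1/6z).

Need |R(x)|<1, x<0.
x=-1.6: |R|=0.2632
R=−1: 1+5/6x = −1+1/6x ⇒ -2/3x=2 ⇒ x=2/(-2/3)=-3.0000
Confirm numerically:
  x=-2.494: |R|=0.76171 <1
  x=-1.813: |R|=0.39229 <1
  x=-1.752: |R|=0.35604 <1
  x=-3.566: |R|=1.23667 >1
  x=-3.123: |R|=1.05393 >1
Interval (-3.0000, 0).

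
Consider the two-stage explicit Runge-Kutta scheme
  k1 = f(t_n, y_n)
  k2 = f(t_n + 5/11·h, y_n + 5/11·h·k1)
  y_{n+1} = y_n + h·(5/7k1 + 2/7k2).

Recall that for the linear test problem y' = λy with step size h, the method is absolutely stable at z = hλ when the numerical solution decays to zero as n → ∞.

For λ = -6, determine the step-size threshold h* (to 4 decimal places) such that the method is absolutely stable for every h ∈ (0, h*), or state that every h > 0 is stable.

Test eqn y'=λy, z=hλ:
  k1=λy_n ⇒ h·k1=z·y_n;  k2=λ(1+5/11z)y_n ⇒ h·k2=z(1+5/11z)y_n
  y_{n+1}/y_n = 1 + 5/7z + 2/7z(1+5/11z) = 1 + z + 10/77z²
  ⇒ R(z) = 1 + z + 10/77z².

Find x<0 with |R(x)|<1.
x=-1.79: |R|=0.3739
R=1: x+10/77x²=0 ⇒ x=−77/10=-7.7000; min R=1−1/(4·10/77)=-0.9250>−1
Confirm numerically:
  x=-6.690: |R|=0.12248 <1
  x=-5.402: |R|=0.61218 <1
  x=-5.021: |R|=0.74692 <1
  x=-8.029: |R|=1.34306 >1
  x=-7.852: |R|=1.15500 >1
Stable set (-7.7000, 0).

(-7.7000,0); λ=-6 ⇒ h* = (77/10)/6 = 1.2833.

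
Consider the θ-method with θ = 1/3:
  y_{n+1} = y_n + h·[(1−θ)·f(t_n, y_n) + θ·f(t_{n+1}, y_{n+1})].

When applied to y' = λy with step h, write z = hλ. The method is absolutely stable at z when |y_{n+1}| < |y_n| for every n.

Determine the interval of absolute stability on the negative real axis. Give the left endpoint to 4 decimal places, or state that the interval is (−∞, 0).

Set f=λy, z=hλ:
  y_{n+1} = y_n + z·[2/3·y_n + 1/3·y_{n+1}] ⇒ (1 − 1/3z)y_{n+1} = (1 + 2/3z)y_n
  so R(z) = (1 + 2/3z)/(1 − 1/3z).

Need |R(x)|<1, x<0.
x=-1.06: |R|=0.2167
R=−1: 1+2/3x = −1+1/3x ⇒ -1/3x=2 ⇒ x=2/(-1/3)=-6.0000
Confirm numerically:
  x=-5.573: |R|=0.95019 <1
  x=-3.856: |R|=0.68728 <1
  x=-3.287: |R|=0.56847 <1
  x=-6.520: |R|=1.05462 >1
  x=-6.506: |R|=1.05323 >1
  x=-6.372: |R|=1.03969 >1
So |R|<1 on (-6.0000, 0).

(-6.0000, 0).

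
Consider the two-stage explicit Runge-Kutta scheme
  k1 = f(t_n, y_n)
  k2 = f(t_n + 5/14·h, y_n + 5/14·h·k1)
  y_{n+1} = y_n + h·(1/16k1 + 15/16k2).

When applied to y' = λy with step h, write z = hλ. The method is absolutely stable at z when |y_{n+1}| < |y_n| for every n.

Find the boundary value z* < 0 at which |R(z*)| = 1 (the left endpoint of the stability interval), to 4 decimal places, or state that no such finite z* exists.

z* = -2.9867.

On y'=λy, z=hλ:
  k1=λy_n ⇒ h·k1=z·y_n;  k2=λ(1+5/14z)y_n ⇒ h·k2=z(1+5/14z)y_n
  y_{n+1}/y_n = 1 + 1/16z + 15/16z(1+5/14z) = 1 + z + 75/224z²
  so R(z) = 1 + z + 75/224z².

Need |R(x)|<1, x<0.
x=-0.95: |R|=0.3522
R=1: x+75/224x²=0 ⇒ x=−224/75=-2.9867; min R=1−1/(4·75/224)=0.2533>−1
Confirm numerically:
  x=-2.678: |R|=0.72323 <1
  x=-2.325: |R|=0.48492 <1
  x=-2.178: |R|=0.41029 <1
  x=-1.357: |R|=0.25956 <1
  x=-3.447: |R|=1.53128 >1
  x=-3.327: |R|=1.37911 >1
So |R|<1 on (-2.9867, 0).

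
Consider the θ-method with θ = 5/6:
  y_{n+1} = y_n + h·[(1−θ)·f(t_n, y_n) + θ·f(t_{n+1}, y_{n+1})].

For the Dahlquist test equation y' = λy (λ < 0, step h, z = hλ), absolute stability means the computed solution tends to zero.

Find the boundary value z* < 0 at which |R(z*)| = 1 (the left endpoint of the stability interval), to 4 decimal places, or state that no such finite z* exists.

interval (−∞, 0).

Test eqn y'=λy, z=hλ:
  y_{n+1} = y_n + z·[1/6·y_n + 5/6·y_{n+1}] ⇒ (1 − 5/6z)y_{n+1} = (1 + 1/6z)y_n
  Hence R(z) = (1 + 1/6z)/(1 − 5/6z).

Find x<0 with |R(x)|<1.
x=-0.61: |R|=0.5956
x=-2: |R|=0.2500
x=-10: |R|=0.0714
x=-100: |R|=0.1858
θ=5/6≥1/2 ⇒ |1+1/6x|<|1−5/6x| ∀x<0 ⇒ unbounded interval.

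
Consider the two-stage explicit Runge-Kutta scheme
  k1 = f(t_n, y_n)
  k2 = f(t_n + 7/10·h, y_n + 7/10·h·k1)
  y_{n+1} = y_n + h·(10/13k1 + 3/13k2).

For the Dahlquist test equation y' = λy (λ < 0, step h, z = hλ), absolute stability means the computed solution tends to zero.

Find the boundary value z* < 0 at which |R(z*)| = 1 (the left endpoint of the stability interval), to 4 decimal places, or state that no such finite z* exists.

z* = -6.1905.

Test eqn y'=λy, z=hλ:
  k1=λy_n ⇒ h·k1=z·y_n;  k2=λ(1+7/10z)y_n ⇒ h·k2=z(1+7/10z)y_n
  y_{n+1}/y_n = 1 + 10/13z + 3/13z(1+7/10z) = 1 + z + 21/130z²
  Hence R(z) = 1 + z + 21/130z².

Boundary: |R(x)|=1, x<0.
x=-1.79: |R|=0.2724
R=1: x+21/130x²=0 ⇒ x=−130/21=-6.1905; min R=1−1/(4·21/130)=-0.5476>−1
Confirm numerically:
  x=-5.991: |R|=0.80695 <1
  x=-5.412: |R|=0.31942 <1
  x=-4.641: |R|=0.16164 <1
  x=-2.662: |R|=0.51730 <1
  x=-6.724: |R|=1.57951 >1
  x=-6.470: |R|=1.29215 >1
Stable set (-6.1905, 0).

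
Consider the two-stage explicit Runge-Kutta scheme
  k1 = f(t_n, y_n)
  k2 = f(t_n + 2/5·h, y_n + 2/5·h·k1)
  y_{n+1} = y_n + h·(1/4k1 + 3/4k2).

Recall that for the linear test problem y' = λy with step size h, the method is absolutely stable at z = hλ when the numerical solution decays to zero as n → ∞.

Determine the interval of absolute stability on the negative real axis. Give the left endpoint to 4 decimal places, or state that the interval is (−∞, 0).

(-3.3333, 0).

On y'=λy, z=hλ:
  k1=λy_n ⇒ h·k1=z·y_n;  k2=λ(1+2/5z)y_n ⇒ h·k2=z(1+2/5z)y_n
  y_{n+1}/y_n = 1 + 1/4z + 3/4z(1+2/5z) = 1 + z + 3/10z²
  Hence R(z) = 1 + z + 3/10z².

Find x<0 with |R(x)|<1.
x=-1.15: |R|=0.2468
R=1: x+3/10x²=0 ⇒ x=−10/3=-3.3333; min R=1−1/(4·3/10)=0.1667>−1
Confirm numerically:
  x=-2.715: |R|=0.49637 <1
  x=-2.371: |R|=0.31549 <1
  x=-1.925: |R|=0.18669 <1
  x=-3.783: |R|=1.51033 >1
  x=-3.523: |R|=1.20046 >1
Stable set (-3.3333, 0).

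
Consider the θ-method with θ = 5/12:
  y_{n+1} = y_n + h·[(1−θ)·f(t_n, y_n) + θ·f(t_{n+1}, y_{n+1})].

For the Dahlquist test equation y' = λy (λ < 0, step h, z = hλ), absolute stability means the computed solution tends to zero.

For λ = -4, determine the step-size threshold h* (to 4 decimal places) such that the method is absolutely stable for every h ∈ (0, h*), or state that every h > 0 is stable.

With y'=λy (z=hλ):
  y_{n+1} = y_n + z·[7/12·y_n + 5/12·y_{n+1}] ⇒ (1 − 5/12z)y_{n+1} = (1 + 7/12z)y_n
  R(z) = (1 + 7/12z)/(1 − 5/12z).

Boundary: |R(x)|=1, x<0.
x=-1.64: |R|=0.0257
R=−1: 1+7/12x = −1+5/12x ⇒ -1/6x=2 ⇒ x=2/(-1/6)=-12.0000
Confirm numerically:
  x=-10.201: |R|=0.94289 <1
  x=-6.693: |R|=0.76655 <1
  x=-5.569: |R|=0.67720 <1
  x=-12.486: |R|=1.01306 >1
  x=-12.172: |R|=1.00472 >1
  x=-12.130: |R|=1.00358 >1
Interval (-12.0000, 0).

(-12.0000,0); λ=-4 ⇒ h* = (12)/4 = 3.0000.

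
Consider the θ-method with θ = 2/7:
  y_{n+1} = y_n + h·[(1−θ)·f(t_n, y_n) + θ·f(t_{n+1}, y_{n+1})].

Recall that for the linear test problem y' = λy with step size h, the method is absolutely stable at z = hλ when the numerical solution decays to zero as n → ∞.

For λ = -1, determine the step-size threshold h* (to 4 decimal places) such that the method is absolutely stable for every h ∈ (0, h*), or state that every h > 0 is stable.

(-4.6667,0); λ=-1 ⇒ h* = (14/3)/1 = 4.6667.

Set f=λy, z=hλ:
  y_{n+1} = y_n + z·[5/7·y_n + 2/7·y_{n+1}] ⇒ (1 − 2/7z)y_{n+1} = (1 + 5/7z)y_n
  Hence R(z) = (1 + 5/7z)/(1 − 2/7z).

Need |R(x)|<1, x<0.
x=-0.84: |R|=0.3226
R=−1: 1+5/7x = −1+2/7x ⇒ -3/7x=2 ⇒ x=2/(-3/7)=-4.6667
Confirm numerically:
  x=-3.522: |R|=0.75548 <1
  x=-3.018: |R|=0.62059 <1
  x=-2.750: |R|=0.54000 <1
  x=-5.104: |R|=1.07624 >1
  x=-4.938: |R|=1.04823 >1
  x=-4.934: |R|=1.04755 >1
So |R|<1 on (-4.6667, 0).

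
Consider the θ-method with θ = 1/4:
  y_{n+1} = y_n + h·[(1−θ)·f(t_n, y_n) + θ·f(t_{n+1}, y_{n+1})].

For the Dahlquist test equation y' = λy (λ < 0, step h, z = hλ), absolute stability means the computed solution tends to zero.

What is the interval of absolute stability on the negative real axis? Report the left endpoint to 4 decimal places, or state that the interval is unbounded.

z∈(-4.0000,0).

On y'=λy, z=hλ:
  y_{n+1} = y_n + z·[3/4·y_n + 1/4·y_{n+1}] ⇒ (1 − 1/4z)y_{n+1} = (1 + 3/4z)y_n
  so R(z) = (1 + 3/4z)/(1 − 1/4z).

Find x<0 with |R(x)|<1.
x=-0.34: |R|=0.6866
R=−1: 1+3/4x = −1+1/4x ⇒ -1/2x=2 ⇒ x=2/(-1/2)=-4.0000
Confirm numerically:
  x=-3.215: |R|=0.78240 <1
  x=-2.637: |R|=0.58927 <1
  x=-2.157: |R|=0.40133 <1
  x=-4.487: |R|=1.11476 >1
  x=-4.362: |R|=1.08658 >1
Stable set (-4.0000, 0).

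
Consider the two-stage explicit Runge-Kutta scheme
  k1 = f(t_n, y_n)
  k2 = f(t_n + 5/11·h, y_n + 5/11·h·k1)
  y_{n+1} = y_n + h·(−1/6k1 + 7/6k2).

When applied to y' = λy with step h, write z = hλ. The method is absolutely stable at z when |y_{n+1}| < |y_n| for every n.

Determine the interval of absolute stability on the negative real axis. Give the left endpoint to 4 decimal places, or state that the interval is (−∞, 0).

z∈(-1.8857,0).

On y'=λy, z=hλ:
  k1=λy_n ⇒ h·k1=z·y_n;  k2=λ(1+5/11z)y_n ⇒ h·k2=z(1+5/11z)y_n
  y_{n+1}/y_n = 1 − 1/6z + 7/6z(1+5/11z) = 1 + z + 35/66z²
  ⇒ R(z) = 1 + z + 35/66z².

Solve |R(x)|<1 on ℝ⁻.
x=-1.31: |R|=0.6001
R=1: x+35/66x²=0 ⇒ x=−66/35=-1.8857; min R=1−1/(4·35/66)=0.5286>−1
Confirm numerically:
  x=-1.865: |R|=0.97951 <1
  x=-1.791: |R|=0.91004 <1
  x=-1.569: |R|=0.73648 <1
  x=-1.379: |R|=0.62945 <1
  x=-2.357: |R|=1.58907 >1
  x=-2.118: |R|=1.26090 >1
  x=-2.112: |R|=1.25344 >1
Interval (-1.8857, 0).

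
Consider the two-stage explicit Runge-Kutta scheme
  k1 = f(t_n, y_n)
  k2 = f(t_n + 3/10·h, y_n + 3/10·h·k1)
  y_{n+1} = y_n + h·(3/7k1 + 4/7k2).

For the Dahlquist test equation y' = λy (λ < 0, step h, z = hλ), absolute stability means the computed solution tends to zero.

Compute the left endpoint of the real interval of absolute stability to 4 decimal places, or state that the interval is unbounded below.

With y'=λy (z=hλ):
  k1=λy_n ⇒ h·k1=z·y_n;  k2=λ(1+3/10z)y_n ⇒ h·k2=z(1+3/10z)y_n
  y_{n+1}/y_n = 1 + 3/7z + 4/7z(1+3/10z) = 1 + z + 6/35z²
  so R(z) = 1 + z + 6/35z².

Solve |R(x)|<1 on ℝ⁻.
x=-1.64: |R|=0.1789
R=1: x+6/35x²=0 ⇒ x=−35/6=-5.8333; min R=1−1/(4·6/35)=-0.4583>−1
Confirm numerically:
  x=-5.698: |R|=0.86781 <1
  x=-3.845: |R|=0.31060 <1
  x=-2.342: |R|=0.40172 <1
  x=-6.257: |R|=1.45444 >1
  x=-6.226: |R|=1.41910 >1
  x=-6.122: |R|=1.30295 >1
So |R|<1 on (-5.8333, 0).

left endpoint -5.8333.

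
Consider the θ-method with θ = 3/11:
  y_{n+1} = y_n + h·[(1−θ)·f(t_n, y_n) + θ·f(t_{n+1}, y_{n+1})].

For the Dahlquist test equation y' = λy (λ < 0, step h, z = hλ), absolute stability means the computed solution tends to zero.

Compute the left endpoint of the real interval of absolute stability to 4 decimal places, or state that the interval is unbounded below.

Set f=λy, z=hλ:
  y_{n+1} = y_n + z·[8/11·y_n + 3/11·y_{n+1}] ⇒ (1 − 3/11z)y_{n+1} = (1 + 8/11z)y_n
  Hence R(z) = (1 + 8/11z)/(1 − 3/11z).

Need |R(x)|<1, x<0.
x=-0.66: |R|=0.4407
R=−1: 1+8/11x = −1+3/11x ⇒ -5/11x=2 ⇒ x=2/(-5/11)=-4.4000
Confirm numerically:
  x=-3.881: |R|=0.88540 <1
  x=-3.134: |R|=0.68974 <1
  x=-2.205: |R|=0.37695 <1
  x=-4.869: |R|=1.09158 >1
  x=-4.651: |R|=1.05029 >1
Interval (-4.4000, 0).

z* = -4.4000.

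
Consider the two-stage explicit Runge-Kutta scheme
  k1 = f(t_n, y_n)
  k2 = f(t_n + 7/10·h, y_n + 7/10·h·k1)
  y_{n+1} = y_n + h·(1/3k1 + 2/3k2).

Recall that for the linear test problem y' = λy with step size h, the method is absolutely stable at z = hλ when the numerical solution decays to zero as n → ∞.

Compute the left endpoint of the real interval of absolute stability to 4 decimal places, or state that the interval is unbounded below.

Test eqn y'=λy, z=hλ:
  k1=λy_n ⇒ h·k1=z·y_n;  k2=λ(1+7/10z)y_n ⇒ h·k2=z(1+7/10z)y_n
  y_{n+1}/y_n = 1 + 1/3z + 2/3z(1+7/10z) = 1 + z + 7/15z²
  ⇒ R(z) = 1 + z + 7/15z².

Need |R(x)|<1, x<0.
x=-1.25: |R|=0.4792
R=1: x+7/15x²=0 ⇒ x=−15/7=-2.1429; min R=1−1/(4·7/15)=0.4643>−1
Confirm numerically:
  x=-1.565: |R|=0.57797 <1
  x=-1.464: |R|=0.53620 <1
  x=-1.443: |R|=0.52872 <1
  x=-1.160: |R|=0.46795 <1
  x=-2.473: |R|=1.38101 >1
  x=-2.312: |R|=1.18249 >1
Stable set (-2.1429, 0).

z* = -2.1429.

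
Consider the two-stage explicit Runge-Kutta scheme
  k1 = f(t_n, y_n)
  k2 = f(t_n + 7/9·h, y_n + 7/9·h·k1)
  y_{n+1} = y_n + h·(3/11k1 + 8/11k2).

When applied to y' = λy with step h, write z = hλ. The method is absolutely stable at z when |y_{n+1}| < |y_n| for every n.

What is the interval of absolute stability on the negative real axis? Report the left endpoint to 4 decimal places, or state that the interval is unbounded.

z∈(-1.7679,0).

With y'=λy (z=hλ):
  k1=λy_n ⇒ h·k1=z·y_n;  k2=λ(1+7/9z)y_n ⇒ h·k2=z(1+7/9z)y_n
  y_{n+1}/y_n = 1 + 3/11z + 8/11z(1+7/9z) = 1 + z + 56/99z²
  ⇒ R(z) = 1 + z + 56/99z².

Find x<0 with |R(x)|<1.
x=-0.57: |R|=0.6138
R=1: x+56/99x²=0 ⇒ x=−99/56=-1.7679; min R=1−1/(4·56/99)=0.5580>−1
Confirm numerically:
  x=-1.520: |R|=0.78689 <1
  x=-1.002: |R|=0.56592 <1
  x=-0.985: |R|=0.56381 <1
  x=-0.795: |R|=0.56251 <1
  x=-2.199: |R|=1.53629 >1
  x=-2.134: |R|=1.44198 >1
  x=-2.084: |R|=1.37268 >1
Stable set (-1.7679, 0).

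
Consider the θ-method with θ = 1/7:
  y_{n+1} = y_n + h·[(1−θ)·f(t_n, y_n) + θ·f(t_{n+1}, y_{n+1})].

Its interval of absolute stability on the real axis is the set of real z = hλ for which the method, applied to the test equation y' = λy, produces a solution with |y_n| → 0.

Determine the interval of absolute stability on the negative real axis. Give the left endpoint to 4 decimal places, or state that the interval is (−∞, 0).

z∈(-2.8000,0).

Test eqn y'=λy, z=hλ:
  y_{n+1} = y_n + z·[6/7·y_n + 1/7·y_{n+1}] ⇒ (1 − 1/7z)y_{n+1} = (1 + 6/7z)y_n
  so R(z) = (1 + 6/7z)/(1 − 1/7z).

Solve |R(x)|<1 on ℝ⁻.
x=-1.42: |R|=0.1805
R=−1: 1+6/7x = −1+1/7x ⇒ -5/7x=2 ⇒ x=2/(-5/7)=-2.8000
Confirm numerically:
  x=-2.605: |R|=0.89849 <1
  x=-1.761: |R|=0.40703 <1
  x=-1.658: |R|=0.34049 <1
  x=-2.974: |R|=1.08723 >1
  x=-2.958: |R|=1.07933 >1
  x=-2.944: |R|=1.07241 >1
Stable set (-2.8000, 0).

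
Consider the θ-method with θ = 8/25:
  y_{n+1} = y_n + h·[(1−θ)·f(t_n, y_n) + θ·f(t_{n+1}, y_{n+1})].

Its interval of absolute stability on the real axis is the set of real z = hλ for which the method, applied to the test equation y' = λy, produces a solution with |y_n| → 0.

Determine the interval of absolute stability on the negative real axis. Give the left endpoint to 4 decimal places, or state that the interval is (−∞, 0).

With y'=λy (z=hλ):
  y_{n+1} = y_n + z·[17/25·y_n + 8/25·y_{n+1}] ⇒ (1 − 8/25z)y_{n+1} = (1 + 17/25z)y_n
  R(z) = (1 + 17/25z)/(1 − 8/25z).

Boundary: |R(x)|=1, x<0.
x=-0.86: |R|=0.3256
R=−1: 1+17/25x = −1+8/25x ⇒ -9/25x=2 ⇒ x=2/(-9/25)=-5.5556
Confirm numerically:
  x=-4.421: |R|=0.83085 <1
  x=-3.459: |R|=0.64176 <1
  x=-2.967: |R|=0.52198 <1
  x=-5.966: |R|=1.05079 >1
  x=-5.799: |R|=1.03069 >1
  x=-5.708: |R|=1.01942 >1
So |R|<1 on (-5.5556, 0).

(-5.5556, 0).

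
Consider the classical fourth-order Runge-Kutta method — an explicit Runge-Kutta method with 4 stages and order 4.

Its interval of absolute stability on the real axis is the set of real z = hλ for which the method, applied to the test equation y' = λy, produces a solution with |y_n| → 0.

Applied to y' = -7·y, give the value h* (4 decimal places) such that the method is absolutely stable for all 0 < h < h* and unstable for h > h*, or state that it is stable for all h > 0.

With y'=λy (z=hλ):
  order 4, 4-stage ⇒ R(z)=1+z+z^2/2+z^3/6+z^4/24
  (e.g. R(-0.87)=0.42257, |R|=0.42257)

Find x<0 with |R(x)|<1.
x=-0.87: |R|=0.4226
|R(-3.02)|=1.4155 |R(-2.54)|=0.6889 |R(-2.38)|=0.5422
Bisect:
  x_lo=-3.4114 |R|=2.4337  x_hi=-0.1870 |R|=0.8294
  mid=-1.79920 |R|=0.28528 →hi
  mid=-2.60528 |R|=0.76083 →hi
  mid=-3.00833 |R|=1.39174 →lo
  mid=-2.80681 |R|=1.03292 →lo
  mid=-2.70605 |R|=0.88695 →hi
  mid=-2.75643 |R|=0.95734 →hi
  mid=-2.78162 |R|=0.99447 →hi
  mid=-2.79421 |R|=1.01353 →lo
  mid=-2.78791 |R|=1.00396 →lo
  ...
  [-2.78536,-2.78516] ⇒ x*=-2.7853
Stable set (-2.7853, 0).

(-2.7853,0); λ=-7 ⇒ h* = 0.3979.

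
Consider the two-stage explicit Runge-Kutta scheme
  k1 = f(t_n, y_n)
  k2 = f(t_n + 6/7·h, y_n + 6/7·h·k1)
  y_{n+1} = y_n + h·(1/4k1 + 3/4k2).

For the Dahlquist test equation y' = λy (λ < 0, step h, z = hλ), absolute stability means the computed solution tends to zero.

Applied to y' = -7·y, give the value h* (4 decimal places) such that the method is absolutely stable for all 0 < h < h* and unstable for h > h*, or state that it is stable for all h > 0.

(-1.5556,0); λ=-7 ⇒ h* = (14/9)/7 = 0.2222.

On y'=λy, z=hλ:
  k1=λy_n ⇒ h·k1=z·y_n;  k2=λ(1+6/7z)y_n ⇒ h·k2=z(1+6/7z)y_n
  y_{n+1}/y_n = 1 + 1/4z + 3/4z(1+6/7z) = 1 + z + 9/14z²
  ⇒ R(z) = 1 + z + 9/14z².

Boundary: |R(x)|=1, x<0.
x=-0.75: |R|=0.6116
R=1: x+9/14x²=0 ⇒ x=−14/9=-1.5556; min R=1−1/(4·9/14)=0.6111>−1
Confirm numerically:
  x=-1.427: |R|=0.88207 <1
  x=-1.126: |R|=0.68906 <1
  x=-1.122: |R|=0.68728 <1
  x=-0.688: |R|=0.61629 <1
  x=-1.926: |R|=1.45866 >1
  x=-1.811: |R|=1.29739 >1
  x=-1.648: |R|=1.09794 >1
So |R|<1 on (-1.5556, 0).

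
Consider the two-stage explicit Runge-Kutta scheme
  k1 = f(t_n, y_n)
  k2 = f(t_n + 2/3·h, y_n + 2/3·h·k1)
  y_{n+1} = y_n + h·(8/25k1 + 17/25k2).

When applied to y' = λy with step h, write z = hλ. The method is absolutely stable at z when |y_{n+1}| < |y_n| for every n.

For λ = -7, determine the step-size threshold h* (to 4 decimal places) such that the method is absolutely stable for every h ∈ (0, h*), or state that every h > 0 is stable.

Set f=λy, z=hλ:
  k1=λy_n ⇒ h·k1=z·y_n;  k2=λ(1+2/3z)y_n ⇒ h·k2=z(1+2/3z)y_n
  y_{n+1}/y_n = 1 + 8/25z + 17/25z(1+2/3z) = 1 + z + 34/75z²
  so R(z) = 1 + z + 34/75z².

Solve |R(x)|<1 on ℝ⁻.
x=-0.59: |R|=0.5678
R=1: x+34/75x²=0 ⇒ x=−75/34=-2.2059; min R=1−1/(4·34/75)=0.4485>−1
Confirm numerically:
  x=-2.160: |R|=0.95507 <1
  x=-1.584: |R|=0.55344 <1
  x=-1.078: |R|=0.44881 <1
  x=-2.548: |R|=1.39518 >1
  x=-2.499: |R|=1.33207 >1
  x=-2.400: |R|=1.21120 >1
Stable set (-2.2059, 0).

(-2.2059,0); λ=-7 ⇒ h* = (75/34)/7 = 0.3151.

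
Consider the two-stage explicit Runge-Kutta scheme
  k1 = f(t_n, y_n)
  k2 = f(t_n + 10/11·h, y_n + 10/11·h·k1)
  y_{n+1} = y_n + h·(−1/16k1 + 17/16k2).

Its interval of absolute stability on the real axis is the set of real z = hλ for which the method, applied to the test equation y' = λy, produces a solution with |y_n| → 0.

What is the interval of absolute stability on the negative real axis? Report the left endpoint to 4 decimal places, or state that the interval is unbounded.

(-1.0353, 0).

With y'=λy (z=hλ):
  k1=λy_n ⇒ h·k1=z·y_n;  k2=λ(1+10/11z)y_n ⇒ h·k2=z(1+10/11z)y_n
  y_{n+1}/y_n = 1 − 1/16z + 17/16z(1+10/11z) = 1 + z + 85/88z²
  ⇒ R(z) = 1 + z + 85/88z².

Find x<0 with |R(x)|<1.
x=-0.98: |R|=0.9477
R=1: x+85/88x²=0 ⇒ x=−88/85=-1.0353; min R=1−1/(4·85/88)=0.7412>−1
Confirm numerically:
  x=-0.859: |R|=0.85373 <1
  x=-0.488: |R|=0.74203 <1
  x=-0.467: |R|=0.74365 <1
  x=-0.455: |R|=0.74497 <1
  x=-1.542: |R|=1.75470 >1
  x=-1.413: |R|=1.51550 >1
  x=-1.225: |R|=1.22447 >1
Stable set (-1.0353, 0).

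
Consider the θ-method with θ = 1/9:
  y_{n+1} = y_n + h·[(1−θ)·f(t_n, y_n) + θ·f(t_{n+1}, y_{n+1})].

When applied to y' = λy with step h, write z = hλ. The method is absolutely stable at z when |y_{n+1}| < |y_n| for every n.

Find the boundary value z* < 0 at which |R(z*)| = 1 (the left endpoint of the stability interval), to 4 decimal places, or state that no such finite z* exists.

On y'=λy, z=hλ:
  y_{n+1} = y_n + z·[8/9·y_n + 1/9·y_{n+1}] ⇒ (1 − 1/9z)y_{n+1} = (1 + 8/9z)y_n
  R(z) = (1 + 8/9z)/(1 − 1/9z).

Need |R(x)|<1, x<0.
x=-1.58: |R|=0.3440
R=−1: 1+8/9x = −1+1/9x ⇒ -7/9x=2 ⇒ x=2/(-7/9)=-2.5714
Confirm numerically:
  x=-2.255: |R|=0.80320 <1
  x=-1.860: |R|=0.54144 <1
  x=-1.646: |R|=0.39151 <1
  x=-1.613: |R|=0.36785 <1
  x=-2.902: |R|=1.19442 >1
  x=-2.797: |R|=1.13385 >1
So |R|<1 on (-2.5714, 0).

z* = -2.5714.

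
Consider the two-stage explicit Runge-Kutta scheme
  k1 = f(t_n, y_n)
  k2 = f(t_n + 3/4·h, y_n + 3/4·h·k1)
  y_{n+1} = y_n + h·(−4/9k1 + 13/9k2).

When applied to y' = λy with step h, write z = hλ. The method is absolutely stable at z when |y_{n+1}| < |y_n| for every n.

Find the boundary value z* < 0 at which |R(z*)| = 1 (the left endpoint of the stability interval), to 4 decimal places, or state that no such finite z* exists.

Test eqn y'=λy, z=hλ:
  k1=λy_n ⇒ h·k1=z·y_n;  k2=λ(1+3/4z)y_n ⇒ h·k2=z(1+3/4z)y_n
  y_{n+1}/y_n = 1 − 4/9z + 13/9z(1+3/4z) = 1 + z + 13/12z²
  R(z) = 1 + z + 13/12z².

Need |R(x)|<1, x<0.
x=-1.4: |R|=1.7233
R=1: x+13/12x²=0 ⇒ x=−12/13=-0.9231; min R=1−1/(4·13/12)=0.7692>−1
Confirm numerically:
  x=-0.703: |R|=0.83239 <1
  x=-0.669: |R|=0.81586 <1
  x=-0.523: |R|=0.77332 <1
  x=-0.437: |R|=0.76988 <1
  x=-1.520: |R|=1.98293 >1
  x=-1.304: |R|=1.53812 >1
Interval (-0.9231, 0).

left endpoint -0.9231.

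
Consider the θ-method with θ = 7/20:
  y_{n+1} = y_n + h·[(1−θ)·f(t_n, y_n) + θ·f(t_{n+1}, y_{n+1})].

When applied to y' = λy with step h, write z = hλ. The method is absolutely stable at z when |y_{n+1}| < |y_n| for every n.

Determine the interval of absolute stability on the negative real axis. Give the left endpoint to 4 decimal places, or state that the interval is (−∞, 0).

(-6.6667, 0).

On y'=λy, z=hλ:
  y_{n+1} = y_n + z·[13/20·y_n + 7/20·y_{n+1}] ⇒ (1 − 7/20z)y_{n+1} = (1 + 13/20z)y_n
  R(z) = (1 + 13/20z)/(1 − 7/20z).

Find x<0 with |R(x)|<1.
x=-1.78: |R|=0.0967
R=−1: 1+13/20x = −1+7/20x ⇒ -3/10x=2 ⇒ x=2/(-3/10)=-6.6667
Confirm numerically:
  x=-6.108: |R|=0.94659 <1
  x=-4.300: |R|=0.71657 <1
  x=-2.730: |R|=0.39606 <1
  x=-6.884: |R|=1.01912 >1
  x=-6.874: |R|=1.01826 >1
Interval (-6.6667, 0).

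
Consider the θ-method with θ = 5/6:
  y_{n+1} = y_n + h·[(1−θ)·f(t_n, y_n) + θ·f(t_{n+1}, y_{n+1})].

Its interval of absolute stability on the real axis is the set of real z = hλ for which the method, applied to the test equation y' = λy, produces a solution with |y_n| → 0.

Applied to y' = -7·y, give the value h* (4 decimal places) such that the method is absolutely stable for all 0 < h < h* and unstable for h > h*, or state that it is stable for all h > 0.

interval (−∞, 0). Any h>0 works for λ=-7.

On y'=λy, z=hλ:
  y_{n+1} = y_n + z·[1/6·y_n + 5/6·y_{n+1}] ⇒ (1 − 5/6z)y_{n+1} = (1 + 1/6z)y_n
  R(z) = (1 + 1/6z)/(1 − 5/6z).

Solve |R(x)|<1 on ℝ⁻.
x=-1.29: |R|=0.3783
x=-2: |R|=0.2500
x=-10: |R|=0.0714
x=-100: |R|=0.1858
θ=5/6≥1/2 ⇒ |1+1/6x|<|1−5/6x| ∀x<0 ⇒ interval (−∞,0).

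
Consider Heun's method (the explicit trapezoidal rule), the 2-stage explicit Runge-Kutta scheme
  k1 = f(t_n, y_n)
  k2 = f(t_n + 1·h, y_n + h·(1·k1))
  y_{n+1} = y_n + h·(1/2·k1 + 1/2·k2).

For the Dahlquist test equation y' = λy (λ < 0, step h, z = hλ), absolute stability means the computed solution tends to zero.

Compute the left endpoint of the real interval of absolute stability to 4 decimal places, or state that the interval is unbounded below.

On y'=λy, z=hλ:
  order 2, 2-stage ⇒ R(z)=1+z+z^2/2
  (e.g. R(-0.63)=0.56845, |R|=0.56845)

Need |R(x)|<1, x<0.
x=-0.63: |R|=0.5684
|R(-1.89)|=0.8960 |R(-1.87)|=0.8785 |R(-0.61)|=0.5760
Bisect:
  x_lo=-2.4146 |R|=1.5005  x_hi=-0.2917 |R|=0.7508
  mid=-1.35313 |R|=0.56235 →hi
  mid=-1.88384 |R|=0.89059 →hi
  mid=-2.14920 |R|=1.16033 →lo
  mid=-2.01652 |R|=1.01666 →lo
  mid=-1.95018 |R|=0.95143 →hi
  mid=-1.98335 |R|=0.98349 →hi
  mid=-1.99994 |R|=0.99994 →hi
  mid=-2.00823 |R|=1.00826 →lo
  mid=-2.00408 |R|=1.00409 →lo
  mid=-2.00201 |R|=1.00201 →lo
  ...
  [-2.00007,-1.99994] ⇒ x*=-2.0000
Interval (-2.0000, 0).

z* = -2.0000.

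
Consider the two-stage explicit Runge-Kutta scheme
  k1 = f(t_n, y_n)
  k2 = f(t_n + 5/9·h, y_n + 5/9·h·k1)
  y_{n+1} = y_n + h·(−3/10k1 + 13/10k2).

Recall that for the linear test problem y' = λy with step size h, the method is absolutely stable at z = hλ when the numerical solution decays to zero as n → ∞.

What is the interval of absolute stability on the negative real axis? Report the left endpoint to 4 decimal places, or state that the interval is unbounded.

With y'=λy (z=hλ):
  k1=λy_n ⇒ h·k1=z·y_n;  k2=λ(1+5/9z)y_n ⇒ h·k2=z(1+5/9z)y_n
  y_{n+1}/y_n = 1 − 3/10z + 13/10z(1+5/9z) = 1 + z + 13/18z²
  R(z) = 1 + z + 13/18z².

Need |R(x)|<1, x<0.
x=-0.92: |R|=0.6913
R=1: x+13/18x²=0 ⇒ x=−18/13=-1.3846; min R=1−1/(4·13/18)=0.6538>−1
Confirm numerically:
  x=-1.331: |R|=0.94846 <1
  x=-1.274: |R|=0.89822 <1
  x=-1.239: |R|=0.86970 <1
  x=-1.177: |R|=0.82352 <1
  x=-1.984: |R|=1.85885 >1
  x=-1.513: |R|=1.14029 >1
Stable set (-1.3846, 0).

(-1.3846, 0).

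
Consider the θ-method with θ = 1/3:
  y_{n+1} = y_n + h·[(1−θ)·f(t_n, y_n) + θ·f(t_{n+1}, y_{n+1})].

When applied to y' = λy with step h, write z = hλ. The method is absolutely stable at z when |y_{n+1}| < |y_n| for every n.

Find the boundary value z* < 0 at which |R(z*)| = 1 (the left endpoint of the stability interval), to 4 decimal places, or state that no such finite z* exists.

Test eqn y'=λy, z=hλ:
  y_{n+1} = y_n + z·[2/3·y_n + 1/3·y_{n+1}] ⇒ (1 − 1/3z)y_{n+1} = (1 + 2/3z)y_n
  R(z) = (1 + 2/3z)/(1 − 1/3z).

Solve |R(x)|<1 on ℝ⁻.
x=-1.02: |R|=0.2388
R=−1: 1+2/3x = −1+1/3x ⇒ -1/3x=2 ⇒ x=2/(-1/3)=-6.0000
Confirm numerically:
  x=-4.948: |R|=0.86764 <1
  x=-4.557: |R|=0.80905 <1
  x=-2.727: |R|=0.42850 <1
  x=-6.552: |R|=1.05779 >1
  x=-6.524: |R|=1.05502 >1
  x=-6.501: |R|=1.05273 >1
Interval (-6.0000, 0).

left endpoint -6.0000.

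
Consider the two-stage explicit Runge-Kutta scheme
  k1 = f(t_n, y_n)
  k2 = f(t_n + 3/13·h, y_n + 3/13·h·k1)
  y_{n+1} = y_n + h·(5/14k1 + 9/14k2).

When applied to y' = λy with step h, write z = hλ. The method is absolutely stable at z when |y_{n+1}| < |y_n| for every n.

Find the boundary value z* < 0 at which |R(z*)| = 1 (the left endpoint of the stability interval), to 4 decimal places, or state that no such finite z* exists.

With y'=λy (z=hλ):
  k1=λy_n ⇒ h·k1=z·y_n;  k2=λ(1+3/13z)y_n ⇒ h·k2=z(1+3/13z)y_n
  y_{n+1}/y_n = 1 + 5/14z + 9/14z(1+3/13z) = 1 + z + 27/182z²
  ⇒ R(z) = 1 + z + 27/182z².

Solve |R(x)|<1 on ℝ⁻.
x=-1.17: |R|=0.0331
R=1: x+27/182x²=0 ⇒ x=−182/27=-6.7407; min R=1−1/(4·27/182)=-0.6852>−1
Confirm numerically:
  x=-6.338: |R|=0.62132 <1
  x=-5.271: |R|=0.14928 <1
  x=-5.120: |R|=0.23105 <1
  x=-2.808: |R|=0.63827 <1
  x=-7.170: |R|=1.45660 >1
  x=-6.897: |R|=1.15988 >1
Stable set (-6.7407, 0).

z* = -6.7407.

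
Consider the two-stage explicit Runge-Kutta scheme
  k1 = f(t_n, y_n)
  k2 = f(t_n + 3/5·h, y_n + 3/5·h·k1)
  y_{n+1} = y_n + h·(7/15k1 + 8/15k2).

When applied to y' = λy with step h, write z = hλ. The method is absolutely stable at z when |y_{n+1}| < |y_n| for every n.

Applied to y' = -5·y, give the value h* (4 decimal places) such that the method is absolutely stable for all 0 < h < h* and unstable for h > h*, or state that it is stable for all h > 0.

(-3.1250,0); λ=-5 ⇒ h* = (25/8)/5 = 0.6250.

With y'=λy (z=hλ):
  k1=λy_n ⇒ h·k1=z·y_n;  k2=λ(1+3/5z)y_n ⇒ h·k2=z(1+3/5z)y_n
  y_{n+1}/y_n = 1 + 7/15z + 8/15z(1+3/5z) = 1 + z + 8/25z²
  R(z) = 1 + z + 8/25z².

Need |R(x)|<1, x<0.
x=-1.67: |R|=0.2224
R=1: x+8/25x²=0 ⇒ x=−25/8=-3.1250; min R=1−1/(4·8/25)=0.2188>−1
Confirm numerically:
  x=-3.094: |R|=0.96931 <1
  x=-2.450: |R|=0.47080 <1
  x=-2.114: |R|=0.31608 <1
  x=-3.392: |R|=1.28981 >1
  x=-3.359: |R|=1.25152 >1
  x=-3.182: |R|=1.05804 >1
Interval (-3.1250, 0).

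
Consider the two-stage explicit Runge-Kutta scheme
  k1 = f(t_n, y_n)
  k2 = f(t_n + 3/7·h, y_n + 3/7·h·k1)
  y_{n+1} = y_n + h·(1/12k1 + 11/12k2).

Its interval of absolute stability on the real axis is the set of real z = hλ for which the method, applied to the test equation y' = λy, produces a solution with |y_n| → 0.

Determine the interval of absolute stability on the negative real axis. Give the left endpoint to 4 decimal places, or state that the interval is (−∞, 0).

z∈(-2.5455,0).

Set f=λy, z=hλ:
  k1=λy_n ⇒ h·k1=z·y_n;  k2=λ(1+3/7z)y_n ⇒ h·k2=z(1+3/7z)y_n
  y_{n+1}/y_n = 1 + 1/12z + 11/12z(1+3/7z) = 1 + z + 11/28z²
  so R(z) = 1 + z + 11/28z².

Boundary: |R(x)|=1, x<0.
x=-0.81: |R|=0.4478
R=1: x+11/28x²=0 ⇒ x=−28/11=-2.5455; min R=1−1/(4·11/28)=0.3636>−1
Confirm numerically:
  x=-2.505: |R|=0.96019 <1
  x=-2.143: |R|=0.66118 <1
  x=-1.994: |R|=0.56801 <1
  x=-1.114: |R|=0.37353 <1
  x=-3.100: |R|=1.67536 >1
  x=-2.833: |R|=1.32003 >1
  x=-2.739: |R|=1.20826 >1
Interval (-2.5455, 0).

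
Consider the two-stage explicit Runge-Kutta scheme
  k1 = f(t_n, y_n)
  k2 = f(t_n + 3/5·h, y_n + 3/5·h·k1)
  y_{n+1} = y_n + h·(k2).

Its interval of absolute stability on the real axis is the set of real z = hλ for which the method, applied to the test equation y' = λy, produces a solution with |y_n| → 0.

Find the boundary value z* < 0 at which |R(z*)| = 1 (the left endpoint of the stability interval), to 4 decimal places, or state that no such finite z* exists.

With y'=λy (z=hλ):
  k1=λy_n ⇒ h·k1=z·y_n;  k2=λ(1+3/5z)y_n ⇒ h·k2=z(1+3/5z)y_n
  y_{n+1}/y_n = 1 + z(1+3/5z) = 1 + z + 3/5z²
  R(z) = 1 + z + 3/5z².

Boundary: |R(x)|=1, x<0.
x=-1.08: |R|=0.6198
R=1: x+3/5x²=0 ⇒ x=−5/3=-1.6667; min R=1−1/(4·3/5)=0.5833>−1
Confirm numerically:
  x=-1.437: |R|=0.80198 <1
  x=-1.104: |R|=0.62729 <1
  x=-1.052: |R|=0.61202 <1
  x=-1.018: |R|=0.60379 <1
  x=-1.982: |R|=1.37499 >1
  x=-1.970: |R|=1.35854 >1
  x=-1.868: |R|=1.22565 >1
So |R|<1 on (-1.6667, 0).

z* = -1.6667.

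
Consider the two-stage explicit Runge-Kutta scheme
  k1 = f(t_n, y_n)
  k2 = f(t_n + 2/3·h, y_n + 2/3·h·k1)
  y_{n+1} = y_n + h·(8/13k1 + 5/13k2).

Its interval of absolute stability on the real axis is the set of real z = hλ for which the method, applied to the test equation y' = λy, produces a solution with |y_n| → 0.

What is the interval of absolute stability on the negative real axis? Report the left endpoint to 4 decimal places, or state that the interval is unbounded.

Set f=λy, z=hλ:
  k1=λy_n ⇒ h·k1=z·y_n;  k2=λ(1+2/3z)y_n ⇒ h·k2=z(1+2/3z)y_n
  y_{n+1}/y_n = 1 + 8/13z + 5/13z(1+2/3z) = 1 + z + 10/39z²
  Hence R(z) = 1 + z + 10/39z².

Solve |R(x)|<1 on ℝ⁻.
x=-0.6: |R|=0.4923
R=1: x+10/39x²=0 ⇒ x=−39/10=-3.9000; min R=1−1/(4·10/39)=0.0250>−1
Confirm numerically:
  x=-3.394: |R|=0.55965 <1
  x=-3.338: |R|=0.51899 <1
  x=-2.079: |R|=0.02927 <1
  x=-4.484: |R|=1.67145 >1
  x=-4.331: |R|=1.47863 >1
So |R|<1 on (-3.9000, 0).

z∈(-3.9000,0).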